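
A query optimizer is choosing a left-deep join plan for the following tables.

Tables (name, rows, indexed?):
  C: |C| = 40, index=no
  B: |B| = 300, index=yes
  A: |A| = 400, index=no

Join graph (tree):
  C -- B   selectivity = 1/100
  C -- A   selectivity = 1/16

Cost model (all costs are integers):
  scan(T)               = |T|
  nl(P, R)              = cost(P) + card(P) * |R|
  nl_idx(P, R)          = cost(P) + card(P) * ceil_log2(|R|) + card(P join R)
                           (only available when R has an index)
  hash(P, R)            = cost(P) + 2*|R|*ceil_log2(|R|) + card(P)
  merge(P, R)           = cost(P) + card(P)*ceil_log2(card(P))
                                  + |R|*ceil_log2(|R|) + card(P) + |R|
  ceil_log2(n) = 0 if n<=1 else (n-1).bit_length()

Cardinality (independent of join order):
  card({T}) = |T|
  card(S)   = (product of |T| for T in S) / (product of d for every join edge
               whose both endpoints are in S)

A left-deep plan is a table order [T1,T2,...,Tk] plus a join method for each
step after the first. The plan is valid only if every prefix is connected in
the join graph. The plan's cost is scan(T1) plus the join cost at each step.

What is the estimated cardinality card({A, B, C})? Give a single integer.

3000

Tables in S: A(400), B(300), C(40)
Edges inside S: C-B(d=100), C-A(d=16)
numerator = 400 * 300 * 40 = 4800000
denominator = 100 * 16 = 1600
card(S) = 4800000 / 1600 = 3000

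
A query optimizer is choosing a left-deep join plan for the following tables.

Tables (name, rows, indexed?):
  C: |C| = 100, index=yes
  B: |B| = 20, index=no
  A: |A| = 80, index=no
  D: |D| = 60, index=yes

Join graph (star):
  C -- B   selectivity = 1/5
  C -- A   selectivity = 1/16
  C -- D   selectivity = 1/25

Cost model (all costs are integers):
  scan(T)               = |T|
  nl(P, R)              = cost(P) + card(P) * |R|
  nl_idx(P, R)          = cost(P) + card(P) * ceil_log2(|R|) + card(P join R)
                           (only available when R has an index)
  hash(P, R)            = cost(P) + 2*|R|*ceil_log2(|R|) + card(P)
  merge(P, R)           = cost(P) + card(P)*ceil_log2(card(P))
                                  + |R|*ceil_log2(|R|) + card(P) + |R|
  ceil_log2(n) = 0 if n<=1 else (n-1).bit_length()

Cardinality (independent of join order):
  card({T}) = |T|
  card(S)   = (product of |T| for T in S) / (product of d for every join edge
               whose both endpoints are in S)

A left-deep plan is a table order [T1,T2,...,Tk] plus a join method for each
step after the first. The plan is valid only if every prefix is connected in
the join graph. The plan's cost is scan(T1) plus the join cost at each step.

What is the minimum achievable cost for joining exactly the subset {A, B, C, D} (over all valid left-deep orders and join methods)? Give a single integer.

Selinger DP over subsets of {A,B,C,D}:
  {C}: scan cost=100, card=100
  {B}: scan cost=20, card=20
  {A}: scan cost=80, card=80
  {D}: scan cost=60, card=60
  {BC}: card=400; try (B,hash)→400, (C,nl_idx)→560, (C,merge)→940, (B,merge)→1020, (C,hash)→1440, (C,nl)→2020 …(+1); best=400 via (B,hash)
  {AC}: card=500; try (C,nl_idx)→1140, (A,hash)→1320, (C,merge)→1520, (A,merge)→1540, (C,hash)→1560, (C,nl)→8080 …(+1); best=1140 via (C,nl_idx)
  {CD}: card=240; try (C,nl_idx)→720, (D,hash)→920, (D,nl_idx)→940, (C,merge)→1280, (D,merge)→1320, (C,hash)→1520 …(+2); best=720 via (C,nl_idx)
  {ABC}: card=2000; try (B,hash)→1840, (A,hash)→1920, (A,merge)→5040, (B,merge)→6260, (B,nl)→11140, (A,nl)→32400; best=1840 via (B,hash)
  {BCD}: card=960; try (B,hash)→1160, (D,hash)→1520, (B,merge)→3000, (D,nl_idx)→3760, (D,merge)→4820, (B,nl)→5520 …(+1); best=1160 via (B,hash)
  {ACD}: card=1200; try (A,hash)→2080, (D,hash)→2360, (A,merge)→3520, (D,nl_idx)→5340, (D,merge)→6560, (A,nl)→19920 …(+1); best=2080 via (A,hash)
  {ABCD}: card=4800; try (A,hash)→3240, (B,hash)→3480, (D,hash)→4560, (A,merge)→12360, (B,merge)→16600, (D,nl_idx)→18640 …(+4); best=3240 via (A,hash)

3240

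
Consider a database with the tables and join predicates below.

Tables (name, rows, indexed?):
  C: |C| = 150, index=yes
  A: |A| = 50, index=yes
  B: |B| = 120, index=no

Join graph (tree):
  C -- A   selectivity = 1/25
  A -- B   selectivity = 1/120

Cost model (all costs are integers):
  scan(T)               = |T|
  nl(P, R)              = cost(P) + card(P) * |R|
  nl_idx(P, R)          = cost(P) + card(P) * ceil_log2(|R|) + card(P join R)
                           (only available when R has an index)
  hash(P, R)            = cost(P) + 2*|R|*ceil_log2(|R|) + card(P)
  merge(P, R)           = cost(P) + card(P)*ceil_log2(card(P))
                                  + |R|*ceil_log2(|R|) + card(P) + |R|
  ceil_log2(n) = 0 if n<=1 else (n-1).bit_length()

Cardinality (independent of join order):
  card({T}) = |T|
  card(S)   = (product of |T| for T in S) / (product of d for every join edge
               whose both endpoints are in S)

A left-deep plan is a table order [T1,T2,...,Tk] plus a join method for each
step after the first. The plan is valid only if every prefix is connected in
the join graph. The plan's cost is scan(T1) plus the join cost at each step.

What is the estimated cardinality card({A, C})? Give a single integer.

300

Tables in S: A(50), C(150)
Edges inside S: C-A(d=25)
numerator = 50 * 150 = 7500
denominator = 25 = 25
card(S) = 7500 / 25 = 300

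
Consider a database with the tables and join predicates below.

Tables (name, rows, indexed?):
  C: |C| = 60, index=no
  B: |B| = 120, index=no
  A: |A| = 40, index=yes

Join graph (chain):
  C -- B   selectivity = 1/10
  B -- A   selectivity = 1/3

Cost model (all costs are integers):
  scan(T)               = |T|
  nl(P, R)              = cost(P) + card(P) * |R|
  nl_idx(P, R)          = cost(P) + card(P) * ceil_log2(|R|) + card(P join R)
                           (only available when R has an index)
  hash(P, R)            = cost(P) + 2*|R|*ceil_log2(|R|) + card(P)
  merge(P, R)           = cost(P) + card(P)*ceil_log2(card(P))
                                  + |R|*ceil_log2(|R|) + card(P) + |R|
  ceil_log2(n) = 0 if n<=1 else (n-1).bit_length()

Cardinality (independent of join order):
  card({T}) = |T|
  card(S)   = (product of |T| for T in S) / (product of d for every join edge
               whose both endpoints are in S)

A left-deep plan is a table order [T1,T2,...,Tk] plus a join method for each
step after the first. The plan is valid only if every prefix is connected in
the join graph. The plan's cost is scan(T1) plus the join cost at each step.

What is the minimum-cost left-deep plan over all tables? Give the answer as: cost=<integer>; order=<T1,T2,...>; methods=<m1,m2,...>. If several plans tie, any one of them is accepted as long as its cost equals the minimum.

cost=2160; order=B,C,A; methods=hash,hash

Selinger DP (subsets sized 1..n):
  {C}: scan cost=60, card=60
  {B}: scan cost=120, card=120
  {A}: scan cost=40, card=40
  {BC}: card=720; try (C,hash)→960, (B,merge)→1440, (C,merge)→1500, (B,hash)→1800, (B,nl)→7260, (C,nl)→7320; best=960 via (C,hash)
  {AB}: card=1600; try (A,hash)→720, (B,merge)→1280, (A,merge)→1360, (B,hash)→1760, (A,nl_idx)→2440, (B,nl)→4840 …(+1); best=720 via (A,hash)
  {ABC}: card=9600; try (A,hash)→2160, (C,hash)→3040, (A,merge)→9160, (A,nl_idx)→14880, (C,merge)→20340, (A,nl)→29760 …(+1); best=2160 via (A,hash)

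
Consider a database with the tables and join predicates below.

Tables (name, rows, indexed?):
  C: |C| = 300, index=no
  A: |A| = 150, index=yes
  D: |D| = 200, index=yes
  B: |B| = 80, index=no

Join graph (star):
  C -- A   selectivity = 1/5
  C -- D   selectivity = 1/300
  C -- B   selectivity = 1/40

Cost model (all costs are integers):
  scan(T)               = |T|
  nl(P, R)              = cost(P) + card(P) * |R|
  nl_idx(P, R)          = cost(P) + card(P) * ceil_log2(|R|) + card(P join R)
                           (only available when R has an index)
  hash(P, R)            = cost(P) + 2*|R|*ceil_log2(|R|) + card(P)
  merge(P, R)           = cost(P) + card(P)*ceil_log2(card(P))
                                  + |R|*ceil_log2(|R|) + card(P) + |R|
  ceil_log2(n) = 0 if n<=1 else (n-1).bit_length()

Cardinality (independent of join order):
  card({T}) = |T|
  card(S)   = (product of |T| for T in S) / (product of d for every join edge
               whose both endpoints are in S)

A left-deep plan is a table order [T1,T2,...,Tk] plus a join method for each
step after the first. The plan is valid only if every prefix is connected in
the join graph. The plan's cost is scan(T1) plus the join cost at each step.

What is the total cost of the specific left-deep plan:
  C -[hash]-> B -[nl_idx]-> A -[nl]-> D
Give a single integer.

step 1: scan C: cost=300, card=300
step 2: join B via hash
    card(P join B) = 300*80/(40) = 600
    cost = 300 + 2*80*7 + 300 = 1720
step 3: join A via nl_idx
    card(P join A) = 600*150/(5) = 18000
    cost = 1720 + 600*8 + 18000 = 24520
step 4: join D via nl
    card(P join D) = 18000*200/(300) = 12000
    cost = 24520 + 18000*200 = 3624520

3624520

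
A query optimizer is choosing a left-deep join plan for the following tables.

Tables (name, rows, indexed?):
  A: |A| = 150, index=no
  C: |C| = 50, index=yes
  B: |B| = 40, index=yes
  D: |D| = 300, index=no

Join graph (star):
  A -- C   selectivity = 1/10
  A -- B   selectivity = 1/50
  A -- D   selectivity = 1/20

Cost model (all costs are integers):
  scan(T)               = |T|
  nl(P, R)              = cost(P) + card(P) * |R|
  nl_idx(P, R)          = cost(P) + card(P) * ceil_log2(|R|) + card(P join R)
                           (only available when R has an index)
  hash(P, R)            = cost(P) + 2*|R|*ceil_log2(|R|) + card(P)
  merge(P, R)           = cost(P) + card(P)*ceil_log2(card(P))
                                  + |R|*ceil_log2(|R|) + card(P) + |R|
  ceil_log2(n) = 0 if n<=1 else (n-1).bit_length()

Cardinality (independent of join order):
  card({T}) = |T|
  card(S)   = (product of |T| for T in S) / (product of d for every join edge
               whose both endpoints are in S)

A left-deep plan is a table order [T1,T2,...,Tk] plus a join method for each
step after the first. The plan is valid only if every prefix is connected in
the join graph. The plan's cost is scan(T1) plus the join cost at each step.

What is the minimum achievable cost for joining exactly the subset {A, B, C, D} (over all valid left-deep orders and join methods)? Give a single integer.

7140

Selinger DP over subsets of {A,B,C,D}:
  {A}: scan cost=150, card=150
  {C}: scan cost=50, card=50
  {B}: scan cost=40, card=40
  {D}: scan cost=300, card=300
  {AC}: card=750; try (C,hash)→900, (A,merge)→1750, (C,nl_idx)→1800, (C,merge)→1850, (A,hash)→2500, (A,nl)→7550 …(+1); best=900 via (C,hash)
  {AB}: card=120; try (B,hash)→780, (B,nl_idx)→1170, (A,merge)→1670, (B,merge)→1780, (A,hash)→2480, (A,nl)→6040 …(+1); best=780 via (B,hash)
  {AD}: card=2250; try (A,hash)→3000, (D,merge)→4500, (A,merge)→4650, (D,hash)→5700, (D,nl)→45150, (A,nl)→45300; best=3000 via (A,hash)
  {ABC}: card=600; try (C,hash)→1500, (C,merge)→2090, (C,nl_idx)→2100, (B,hash)→2130, (B,nl_idx)→6000, (C,nl)→6780 …(+2); best=1500 via (C,hash)
  {ACD}: card=11250; try (C,hash)→5850, (D,hash)→7050, (D,merge)→12150, (C,nl_idx)→27750, (C,merge)→32600, (C,nl)→115500 …(+1); best=5850 via (C,hash)
  {ABD}: card=1800; try (D,merge)→4740, (B,hash)→5730, (D,hash)→6300, (B,nl_idx)→18300, (B,merge)→32530, (D,nl)→36780 …(+1); best=4740 via (D,merge)
  {ABCD}: card=9000; try (C,hash)→7140, (D,hash)→7500, (D,merge)→11100, (B,hash)→17580, (C,nl_idx)→24540, (C,merge)→26690 …(+5); best=7140 via (C,hash)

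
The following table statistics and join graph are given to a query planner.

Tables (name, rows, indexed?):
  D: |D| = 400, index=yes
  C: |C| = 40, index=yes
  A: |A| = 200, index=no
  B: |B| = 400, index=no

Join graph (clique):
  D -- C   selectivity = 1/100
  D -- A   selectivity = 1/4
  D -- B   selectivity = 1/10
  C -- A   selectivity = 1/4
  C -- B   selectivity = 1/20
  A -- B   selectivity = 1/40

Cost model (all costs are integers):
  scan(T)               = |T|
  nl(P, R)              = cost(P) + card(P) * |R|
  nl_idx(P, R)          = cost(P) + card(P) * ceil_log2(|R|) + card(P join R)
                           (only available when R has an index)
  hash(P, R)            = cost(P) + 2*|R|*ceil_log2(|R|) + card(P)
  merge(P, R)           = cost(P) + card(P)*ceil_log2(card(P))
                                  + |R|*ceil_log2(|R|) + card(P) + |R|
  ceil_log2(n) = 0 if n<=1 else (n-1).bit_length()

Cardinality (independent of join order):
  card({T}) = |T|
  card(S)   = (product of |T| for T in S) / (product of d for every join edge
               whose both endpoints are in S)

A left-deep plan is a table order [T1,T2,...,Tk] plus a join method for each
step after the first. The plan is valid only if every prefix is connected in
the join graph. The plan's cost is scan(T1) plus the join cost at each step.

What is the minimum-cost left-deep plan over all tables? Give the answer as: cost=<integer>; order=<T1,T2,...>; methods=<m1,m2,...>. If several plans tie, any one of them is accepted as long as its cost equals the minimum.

Selinger DP (subsets sized 1..n):
  {D}: scan cost=400, card=400
  {C}: scan cost=40, card=40
  {A}: scan cost=200, card=200
  {B}: scan cost=400, card=400
  {CD}: card=160; try (D,nl_idx)→560, (C,hash)→1280, (C,nl_idx)→2960, (D,merge)→4320, (C,merge)→4680, (D,hash)→7280 …(+2); best=560 via (D,nl_idx)
  {AD}: card=20000; try (A,hash)→4000, (D,merge)→6000, (A,merge)→6200, (D,hash)→7600, (D,nl_idx)→22000, (D,nl)→80200 …(+1); best=4000 via (A,hash)
  {BD}: card=16000; try (D,hash)→8000, (B,hash)→8000, (D,merge)→8400, (B,merge)→8400, (D,nl_idx)→20000, (D,nl)→160400 …(+1); best=8000 via (D,hash)
  {AC}: card=2000; try (C,hash)→880, (A,merge)→2120, (C,merge)→2280, (A,hash)→3280, (C,nl_idx)→3400, (A,nl)→8040 …(+1); best=880 via (C,hash)
  {BC}: card=800; try (C,hash)→1280, (C,nl_idx)→3600, (B,merge)→4320, (C,merge)→4680, (B,hash)→7280, (B,nl)→16040 …(+1); best=1280 via (C,hash)
  {AB}: card=2000; try (A,hash)→4000, (B,merge)→6000, (A,merge)→6200, (B,hash)→7600, (B,nl)→80200, (A,nl)→80400; best=4000 via (A,hash)
  {ACD}: card=2000; try (A,merge)→3800, (A,hash)→3920, (D,hash)→10080, (D,nl_idx)→20880, (C,hash)→24480, (D,merge)→28880 …(+5); best=3800 via (A,merge)
  {BCD}: card=320; try (B,merge)→6000, (B,hash)→7920, (D,nl_idx)→8800, (D,hash)→9280, (D,merge)→14080, (C,hash)→24480 …(+5); best=6000 via (B,merge)
  {ABD}: card=20000; try (D,hash)→13200, (A,hash)→27200, (B,hash)→31200, (D,merge)→32000, (D,nl_idx)→42000, (A,merge)→249800 …(+4); best=13200 via (D,hash)
  {ABC}: card=1000; try (A,hash)→5280, (C,hash)→6480, (B,hash)→10080, (A,merge)→11880, (C,nl_idx)→17000, (C,merge)→28280 …(+4); best=5280 via (A,hash)
  {ABCD}: card=100; try (A,hash)→9520, (A,merge)→11000, (B,hash)→13000, (D,hash)→13480, (D,nl_idx)→14380, (D,merge)→20280 …(+8); best=9520 via (A,hash)

cost=9520; order=C,D,B,A; methods=nl_idx,merge,hash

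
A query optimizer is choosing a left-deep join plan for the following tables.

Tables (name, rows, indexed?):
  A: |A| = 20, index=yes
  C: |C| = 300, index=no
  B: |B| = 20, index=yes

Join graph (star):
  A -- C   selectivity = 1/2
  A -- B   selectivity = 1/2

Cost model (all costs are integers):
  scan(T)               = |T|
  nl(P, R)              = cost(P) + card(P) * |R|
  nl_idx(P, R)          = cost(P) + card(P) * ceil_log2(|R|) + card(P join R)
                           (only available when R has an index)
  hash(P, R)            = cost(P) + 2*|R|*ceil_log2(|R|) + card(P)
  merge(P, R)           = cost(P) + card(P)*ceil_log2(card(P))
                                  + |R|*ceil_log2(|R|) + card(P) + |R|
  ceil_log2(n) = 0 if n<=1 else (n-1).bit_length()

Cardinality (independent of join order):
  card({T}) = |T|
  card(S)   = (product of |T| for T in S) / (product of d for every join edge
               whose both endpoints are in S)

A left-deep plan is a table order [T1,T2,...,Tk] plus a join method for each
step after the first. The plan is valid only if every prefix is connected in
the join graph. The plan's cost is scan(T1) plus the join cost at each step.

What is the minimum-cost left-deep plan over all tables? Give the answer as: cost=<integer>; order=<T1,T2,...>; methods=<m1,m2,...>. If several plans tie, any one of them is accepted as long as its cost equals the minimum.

cost=4000; order=C,A,B; methods=hash,hash

Selinger DP (subsets sized 1..n):
  {A}: scan cost=20, card=20
  {C}: scan cost=300, card=300
  {B}: scan cost=20, card=20
  {AC}: card=3000; try (A,hash)→800, (C,merge)→3140, (A,merge)→3420, (A,nl_idx)→4800, (C,hash)→5440, (C,nl)→6020 …(+1); best=800 via (A,hash)
  {AB}: card=200; try (B,hash)→240, (A,hash)→240, (B,merge)→260, (A,merge)→260, (B,nl_idx)→320, (A,nl_idx)→320 …(+2); best=240 via (B,hash)
  {ABC}: card=30000; try (B,hash)→4000, (C,merge)→5040, (C,hash)→5840, (B,merge)→39920, (B,nl_idx)→45800, (C,nl)→60240 …(+1); best=4000 via (B,hash)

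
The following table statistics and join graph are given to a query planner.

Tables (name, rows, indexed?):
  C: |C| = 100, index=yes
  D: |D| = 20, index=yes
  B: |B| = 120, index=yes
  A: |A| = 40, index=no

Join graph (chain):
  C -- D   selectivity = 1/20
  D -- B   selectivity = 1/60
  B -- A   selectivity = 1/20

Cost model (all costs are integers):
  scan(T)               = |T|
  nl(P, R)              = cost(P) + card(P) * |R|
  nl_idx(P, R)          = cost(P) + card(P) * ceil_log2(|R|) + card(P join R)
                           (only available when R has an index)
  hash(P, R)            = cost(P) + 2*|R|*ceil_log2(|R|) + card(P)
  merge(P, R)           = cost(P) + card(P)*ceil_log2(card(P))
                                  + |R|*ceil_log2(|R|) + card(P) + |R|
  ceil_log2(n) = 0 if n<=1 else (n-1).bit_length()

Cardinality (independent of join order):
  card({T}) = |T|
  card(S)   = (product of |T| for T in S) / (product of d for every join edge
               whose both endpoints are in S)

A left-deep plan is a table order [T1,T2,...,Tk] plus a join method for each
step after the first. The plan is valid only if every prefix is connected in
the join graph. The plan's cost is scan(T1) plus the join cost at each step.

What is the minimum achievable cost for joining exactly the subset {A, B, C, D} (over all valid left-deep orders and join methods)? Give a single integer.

1360

Selinger DP over subsets of {A,B,C,D}:
  {C}: scan cost=100, card=100
  {D}: scan cost=20, card=20
  {B}: scan cost=120, card=120
  {A}: scan cost=40, card=40
  {CD}: card=100; try (C,nl_idx)→260, (D,hash)→400, (D,nl_idx)→700, (C,merge)→940, (D,merge)→1020, (C,hash)→1440 …(+2); best=260 via (C,nl_idx)
  {BD}: card=40; try (B,nl_idx)→200, (D,hash)→440, (D,nl_idx)→760, (B,merge)→1100, (D,merge)→1200, (B,hash)→1720 …(+2); best=200 via (B,nl_idx)
  {AB}: card=240; try (B,nl_idx)→560, (A,hash)→720, (B,merge)→1280, (A,merge)→1360, (B,hash)→1760, (B,nl)→4840 …(+1); best=560 via (B,nl_idx)
  {BCD}: card=200; try (C,nl_idx)→680, (B,nl_idx)→1160, (C,merge)→1280, (C,hash)→1640, (B,merge)→2020, (B,hash)→2040 …(+2); best=680 via (C,nl_idx)
  {ABD}: card=80; try (A,hash)→720, (A,merge)→760, (D,hash)→1000, (A,nl)→1800, (D,nl_idx)→1840, (D,merge)→2840 …(+1); best=720 via (A,hash)
  {ABCD}: card=400; try (A,hash)→1360, (C,nl_idx)→1680, (C,merge)→2160, (C,hash)→2200, (A,merge)→2760, (A,nl)→8680 …(+1); best=1360 via (A,hash)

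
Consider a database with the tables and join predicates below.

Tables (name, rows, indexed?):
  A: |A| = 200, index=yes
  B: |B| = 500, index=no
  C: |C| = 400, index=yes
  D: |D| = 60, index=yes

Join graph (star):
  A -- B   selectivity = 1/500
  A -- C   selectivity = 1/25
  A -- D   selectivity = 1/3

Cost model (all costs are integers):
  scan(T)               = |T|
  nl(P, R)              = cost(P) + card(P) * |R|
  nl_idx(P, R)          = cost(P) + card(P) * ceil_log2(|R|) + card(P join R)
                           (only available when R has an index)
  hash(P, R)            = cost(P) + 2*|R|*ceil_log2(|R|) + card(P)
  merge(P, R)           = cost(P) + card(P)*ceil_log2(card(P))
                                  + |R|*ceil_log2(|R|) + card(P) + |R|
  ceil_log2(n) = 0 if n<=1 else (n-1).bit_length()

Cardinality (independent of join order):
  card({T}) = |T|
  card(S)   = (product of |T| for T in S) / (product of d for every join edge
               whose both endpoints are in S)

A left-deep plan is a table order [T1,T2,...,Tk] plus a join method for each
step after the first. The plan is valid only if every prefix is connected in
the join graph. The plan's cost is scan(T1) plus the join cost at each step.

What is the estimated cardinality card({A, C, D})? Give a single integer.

64000

Tables in S: A(200), C(400), D(60)
Edges inside S: A-C(d=25), A-D(d=3)
numerator = 200 * 400 * 60 = 4800000
denominator = 25 * 3 = 75
card(S) = 4800000 / 75 = 64000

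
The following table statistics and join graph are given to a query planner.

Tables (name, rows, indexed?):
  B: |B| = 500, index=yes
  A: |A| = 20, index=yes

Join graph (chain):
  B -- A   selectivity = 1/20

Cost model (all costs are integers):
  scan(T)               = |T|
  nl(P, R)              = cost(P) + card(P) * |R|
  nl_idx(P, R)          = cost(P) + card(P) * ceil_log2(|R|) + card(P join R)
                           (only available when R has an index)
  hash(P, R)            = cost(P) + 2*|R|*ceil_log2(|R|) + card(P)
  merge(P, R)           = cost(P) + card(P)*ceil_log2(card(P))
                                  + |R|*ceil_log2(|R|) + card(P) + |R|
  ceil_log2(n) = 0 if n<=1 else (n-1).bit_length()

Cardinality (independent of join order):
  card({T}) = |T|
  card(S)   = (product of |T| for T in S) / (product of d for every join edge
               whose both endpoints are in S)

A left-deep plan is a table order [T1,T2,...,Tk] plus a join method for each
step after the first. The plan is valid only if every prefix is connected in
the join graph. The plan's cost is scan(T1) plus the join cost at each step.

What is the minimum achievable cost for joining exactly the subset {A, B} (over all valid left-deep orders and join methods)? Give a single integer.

Selinger DP over subsets of {A,B}:
  {B}: scan cost=500, card=500
  {A}: scan cost=20, card=20
  {AB}: card=500; try (B,nl_idx)→700, (A,hash)→1200, (A,nl_idx)→3500, (B,merge)→5140, (A,merge)→5620, (B,hash)→9040 …(+2); best=700 via (B,nl_idx)

700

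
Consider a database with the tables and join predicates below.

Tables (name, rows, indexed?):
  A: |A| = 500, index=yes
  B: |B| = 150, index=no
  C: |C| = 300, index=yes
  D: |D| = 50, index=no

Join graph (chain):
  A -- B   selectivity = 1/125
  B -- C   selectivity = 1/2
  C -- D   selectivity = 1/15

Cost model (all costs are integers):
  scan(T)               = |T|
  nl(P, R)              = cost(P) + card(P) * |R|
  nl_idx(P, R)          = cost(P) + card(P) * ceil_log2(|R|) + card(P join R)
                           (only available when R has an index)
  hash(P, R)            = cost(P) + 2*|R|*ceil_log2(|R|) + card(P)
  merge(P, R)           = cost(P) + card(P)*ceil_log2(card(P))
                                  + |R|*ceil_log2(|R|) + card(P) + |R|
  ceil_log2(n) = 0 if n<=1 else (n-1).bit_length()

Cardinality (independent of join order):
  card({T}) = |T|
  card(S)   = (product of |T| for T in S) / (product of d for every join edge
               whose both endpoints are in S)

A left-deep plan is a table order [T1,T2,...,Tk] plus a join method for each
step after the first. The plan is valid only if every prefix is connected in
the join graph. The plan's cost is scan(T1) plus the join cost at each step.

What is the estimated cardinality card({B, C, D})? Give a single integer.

Tables in S: B(150), C(300), D(50)
Edges inside S: B-C(d=2), C-D(d=15)
numerator = 150 * 300 * 50 = 2250000
denominator = 2 * 15 = 30
card(S) = 2250000 / 30 = 75000

75000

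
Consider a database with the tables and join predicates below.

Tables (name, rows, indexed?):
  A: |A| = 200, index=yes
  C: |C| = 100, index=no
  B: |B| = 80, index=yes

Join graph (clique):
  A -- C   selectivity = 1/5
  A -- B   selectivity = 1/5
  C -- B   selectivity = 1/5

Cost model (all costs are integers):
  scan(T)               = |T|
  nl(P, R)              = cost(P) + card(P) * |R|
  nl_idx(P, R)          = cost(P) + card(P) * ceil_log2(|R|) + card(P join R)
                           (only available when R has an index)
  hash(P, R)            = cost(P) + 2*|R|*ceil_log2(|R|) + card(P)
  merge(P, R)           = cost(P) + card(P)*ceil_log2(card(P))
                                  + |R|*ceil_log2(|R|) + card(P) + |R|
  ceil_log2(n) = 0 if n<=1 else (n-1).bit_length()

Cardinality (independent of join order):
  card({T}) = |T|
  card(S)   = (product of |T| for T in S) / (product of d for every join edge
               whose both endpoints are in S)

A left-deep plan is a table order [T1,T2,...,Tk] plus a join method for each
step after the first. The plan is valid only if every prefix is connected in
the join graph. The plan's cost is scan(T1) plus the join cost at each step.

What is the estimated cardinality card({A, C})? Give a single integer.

4000

Tables in S: A(200), C(100)
Edges inside S: A-C(d=5)
numerator = 200 * 100 = 20000
denominator = 5 = 5
card(S) = 20000 / 5 = 4000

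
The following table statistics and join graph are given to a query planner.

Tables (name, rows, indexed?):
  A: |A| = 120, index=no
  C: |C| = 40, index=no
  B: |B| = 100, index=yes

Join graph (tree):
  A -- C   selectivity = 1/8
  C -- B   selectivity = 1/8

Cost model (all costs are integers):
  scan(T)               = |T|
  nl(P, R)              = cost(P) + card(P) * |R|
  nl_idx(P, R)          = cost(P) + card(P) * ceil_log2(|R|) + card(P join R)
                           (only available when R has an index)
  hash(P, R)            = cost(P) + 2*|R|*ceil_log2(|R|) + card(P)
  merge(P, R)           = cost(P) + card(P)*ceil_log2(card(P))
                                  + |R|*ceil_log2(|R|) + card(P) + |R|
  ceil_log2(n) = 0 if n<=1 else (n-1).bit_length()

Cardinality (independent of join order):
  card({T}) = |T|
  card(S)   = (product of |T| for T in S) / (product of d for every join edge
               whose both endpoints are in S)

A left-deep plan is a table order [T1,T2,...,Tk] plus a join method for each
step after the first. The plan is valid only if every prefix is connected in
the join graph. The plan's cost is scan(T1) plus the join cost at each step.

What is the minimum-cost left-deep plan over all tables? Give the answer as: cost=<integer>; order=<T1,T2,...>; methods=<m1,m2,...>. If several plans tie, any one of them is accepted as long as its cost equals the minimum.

Selinger DP (subsets sized 1..n):
  {A}: scan cost=120, card=120
  {C}: scan cost=40, card=40
  {B}: scan cost=100, card=100
  {AC}: card=600; try (C,hash)→720, (A,merge)→1280, (C,merge)→1360, (A,hash)→1760, (A,nl)→4840, (C,nl)→4920; best=720 via (C,hash)
  {BC}: card=500; try (C,hash)→680, (B,nl_idx)→820, (B,merge)→1120, (C,merge)→1180, (B,hash)→1480, (B,nl)→4040 …(+1); best=680 via (C,hash)
  {ABC}: card=7500; try (B,hash)→2720, (A,hash)→2860, (A,merge)→6640, (B,merge)→8120, (B,nl_idx)→12420, (A,nl)→60680 …(+1); best=2720 via (B,hash)

cost=2720; order=A,C,B; methods=hash,hash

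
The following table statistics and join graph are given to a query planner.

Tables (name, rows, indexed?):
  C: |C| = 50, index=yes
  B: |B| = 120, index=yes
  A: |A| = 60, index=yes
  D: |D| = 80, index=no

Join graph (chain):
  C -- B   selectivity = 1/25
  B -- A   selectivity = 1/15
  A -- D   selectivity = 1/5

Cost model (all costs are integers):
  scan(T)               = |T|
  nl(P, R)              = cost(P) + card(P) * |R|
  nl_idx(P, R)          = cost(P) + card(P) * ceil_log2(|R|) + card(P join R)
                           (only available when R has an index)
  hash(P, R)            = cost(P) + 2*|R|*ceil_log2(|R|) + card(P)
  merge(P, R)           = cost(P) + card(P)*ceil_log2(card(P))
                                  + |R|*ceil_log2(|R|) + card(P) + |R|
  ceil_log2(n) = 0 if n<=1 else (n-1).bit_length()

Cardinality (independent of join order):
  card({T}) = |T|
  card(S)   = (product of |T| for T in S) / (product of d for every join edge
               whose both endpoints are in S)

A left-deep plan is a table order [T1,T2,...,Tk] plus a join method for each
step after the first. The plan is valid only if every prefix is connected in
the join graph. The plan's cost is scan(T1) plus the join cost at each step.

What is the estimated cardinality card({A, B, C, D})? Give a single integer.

Tables in S: A(60), B(120), C(50), D(80)
Edges inside S: C-B(d=25), B-A(d=15), A-D(d=5)
numerator = 60 * 120 * 50 * 80 = 28800000
denominator = 25 * 15 * 5 = 1875
card(S) = 28800000 / 1875 = 15360

15360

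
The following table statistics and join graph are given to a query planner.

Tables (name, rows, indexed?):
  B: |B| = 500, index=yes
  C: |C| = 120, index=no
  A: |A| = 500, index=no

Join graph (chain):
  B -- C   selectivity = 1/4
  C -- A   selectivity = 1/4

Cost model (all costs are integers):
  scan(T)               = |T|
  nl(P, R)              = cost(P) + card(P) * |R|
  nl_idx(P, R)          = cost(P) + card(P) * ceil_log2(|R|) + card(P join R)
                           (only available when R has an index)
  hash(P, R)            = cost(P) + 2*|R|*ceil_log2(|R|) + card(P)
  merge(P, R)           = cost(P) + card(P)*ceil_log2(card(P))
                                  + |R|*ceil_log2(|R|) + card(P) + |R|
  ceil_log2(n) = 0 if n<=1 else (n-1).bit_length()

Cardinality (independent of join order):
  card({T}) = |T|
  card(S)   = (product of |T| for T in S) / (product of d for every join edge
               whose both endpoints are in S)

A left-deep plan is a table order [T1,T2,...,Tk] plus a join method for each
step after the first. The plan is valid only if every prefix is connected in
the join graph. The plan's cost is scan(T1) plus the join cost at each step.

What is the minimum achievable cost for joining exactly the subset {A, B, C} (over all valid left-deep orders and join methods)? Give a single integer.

Selinger DP over subsets of {A,B,C}:
  {B}: scan cost=500, card=500
  {C}: scan cost=120, card=120
  {A}: scan cost=500, card=500
  {BC}: card=15000; try (C,hash)→2680, (B,merge)→6080, (C,merge)→6460, (B,hash)→9240, (B,nl_idx)→16200, (B,nl)→60120 …(+1); best=2680 via (C,hash)
  {AC}: card=15000; try (C,hash)→2680, (A,merge)→6080, (C,merge)→6460, (A,hash)→9240, (A,nl)→60120, (C,nl)→60500; best=2680 via (C,hash)
  {ABC}: card=1875000; try (B,hash)→26680, (A,hash)→26680, (B,merge)→232680, (A,merge)→232680, (B,nl_idx)→2012680, (B,nl)→7502680 …(+1); best=26680 via (B,hash)

26680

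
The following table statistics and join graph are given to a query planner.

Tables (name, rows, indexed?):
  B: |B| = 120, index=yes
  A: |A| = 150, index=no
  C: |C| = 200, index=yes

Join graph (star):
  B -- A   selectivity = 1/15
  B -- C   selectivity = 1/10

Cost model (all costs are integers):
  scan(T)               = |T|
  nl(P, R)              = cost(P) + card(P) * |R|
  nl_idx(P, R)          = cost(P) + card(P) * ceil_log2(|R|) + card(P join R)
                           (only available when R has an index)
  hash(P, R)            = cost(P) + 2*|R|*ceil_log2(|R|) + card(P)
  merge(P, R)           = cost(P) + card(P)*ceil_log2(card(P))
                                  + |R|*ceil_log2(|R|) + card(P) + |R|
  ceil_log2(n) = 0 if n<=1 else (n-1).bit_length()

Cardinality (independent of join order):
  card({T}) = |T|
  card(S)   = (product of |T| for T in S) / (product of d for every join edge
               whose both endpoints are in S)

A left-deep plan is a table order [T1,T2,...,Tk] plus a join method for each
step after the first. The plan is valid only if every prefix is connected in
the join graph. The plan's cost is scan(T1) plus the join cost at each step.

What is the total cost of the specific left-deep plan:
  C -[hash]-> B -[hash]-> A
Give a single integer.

6880

step 1: scan C: cost=200, card=200
step 2: join B via hash
    card(P join B) = 200*120/(10) = 2400
    cost = 200 + 2*120*7 + 200 = 2080
step 3: join A via hash
    card(P join A) = 2400*150/(15) = 24000
    cost = 2080 + 2*150*8 + 2400 = 6880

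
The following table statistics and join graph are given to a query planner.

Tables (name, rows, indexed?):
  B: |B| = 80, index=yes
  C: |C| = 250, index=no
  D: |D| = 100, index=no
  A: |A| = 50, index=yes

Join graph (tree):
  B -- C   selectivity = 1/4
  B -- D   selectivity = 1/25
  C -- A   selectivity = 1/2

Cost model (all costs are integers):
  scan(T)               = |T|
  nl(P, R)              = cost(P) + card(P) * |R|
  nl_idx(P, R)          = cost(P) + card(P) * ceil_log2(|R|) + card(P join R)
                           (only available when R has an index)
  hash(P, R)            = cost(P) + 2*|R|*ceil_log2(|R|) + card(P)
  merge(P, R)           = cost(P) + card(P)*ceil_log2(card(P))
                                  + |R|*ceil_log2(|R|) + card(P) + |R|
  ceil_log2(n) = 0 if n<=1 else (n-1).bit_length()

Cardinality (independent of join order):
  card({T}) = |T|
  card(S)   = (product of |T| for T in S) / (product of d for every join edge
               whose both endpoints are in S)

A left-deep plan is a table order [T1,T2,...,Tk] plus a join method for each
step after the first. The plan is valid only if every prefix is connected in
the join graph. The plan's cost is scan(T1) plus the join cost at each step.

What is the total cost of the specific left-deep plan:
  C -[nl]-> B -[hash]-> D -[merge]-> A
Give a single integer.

step 1: scan C: cost=250, card=250
step 2: join B via nl
    card(P join B) = 250*80/(4) = 5000
    cost = 250 + 250*80 = 20250
step 3: join D via hash
    card(P join D) = 5000*100/(25) = 20000
    cost = 20250 + 2*100*7 + 5000 = 26650
step 4: join A via merge
    card(P join A) = 20000*50/(2) = 500000
    cost = 26650 + 20000*15 + 50*6 + 20000 + 50 = 347000

347000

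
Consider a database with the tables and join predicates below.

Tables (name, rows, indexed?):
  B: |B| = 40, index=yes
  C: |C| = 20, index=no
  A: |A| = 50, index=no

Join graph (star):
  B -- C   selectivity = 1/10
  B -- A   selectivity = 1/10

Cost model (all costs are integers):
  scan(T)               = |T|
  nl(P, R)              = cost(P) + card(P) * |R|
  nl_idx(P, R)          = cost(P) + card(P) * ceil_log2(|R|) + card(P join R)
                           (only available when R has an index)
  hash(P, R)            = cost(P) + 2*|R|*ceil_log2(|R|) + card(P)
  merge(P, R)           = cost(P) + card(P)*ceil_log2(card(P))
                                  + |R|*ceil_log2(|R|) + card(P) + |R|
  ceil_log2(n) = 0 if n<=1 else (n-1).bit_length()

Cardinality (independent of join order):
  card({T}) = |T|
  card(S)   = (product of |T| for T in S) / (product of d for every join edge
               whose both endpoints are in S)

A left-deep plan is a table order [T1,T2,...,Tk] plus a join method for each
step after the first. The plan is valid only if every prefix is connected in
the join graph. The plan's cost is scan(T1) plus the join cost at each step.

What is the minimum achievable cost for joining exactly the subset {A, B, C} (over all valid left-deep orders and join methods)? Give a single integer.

Selinger DP over subsets of {A,B,C}:
  {B}: scan cost=40, card=40
  {C}: scan cost=20, card=20
  {A}: scan cost=50, card=50
  {BC}: card=80; try (B,nl_idx)→220, (C,hash)→280, (B,merge)→420, (C,merge)→440, (B,hash)→520, (B,nl)→820 …(+1); best=220 via (B,nl_idx)
  {AB}: card=200; try (B,nl_idx)→550, (B,hash)→580, (A,merge)→670, (B,merge)→680, (A,hash)→680, (A,nl)→2040 …(+1); best=550 via (B,nl_idx)
  {ABC}: card=400; try (A,hash)→900, (C,hash)→950, (A,merge)→1210, (C,merge)→2470, (A,nl)→4220, (C,nl)→4550; best=900 via (A,hash)

900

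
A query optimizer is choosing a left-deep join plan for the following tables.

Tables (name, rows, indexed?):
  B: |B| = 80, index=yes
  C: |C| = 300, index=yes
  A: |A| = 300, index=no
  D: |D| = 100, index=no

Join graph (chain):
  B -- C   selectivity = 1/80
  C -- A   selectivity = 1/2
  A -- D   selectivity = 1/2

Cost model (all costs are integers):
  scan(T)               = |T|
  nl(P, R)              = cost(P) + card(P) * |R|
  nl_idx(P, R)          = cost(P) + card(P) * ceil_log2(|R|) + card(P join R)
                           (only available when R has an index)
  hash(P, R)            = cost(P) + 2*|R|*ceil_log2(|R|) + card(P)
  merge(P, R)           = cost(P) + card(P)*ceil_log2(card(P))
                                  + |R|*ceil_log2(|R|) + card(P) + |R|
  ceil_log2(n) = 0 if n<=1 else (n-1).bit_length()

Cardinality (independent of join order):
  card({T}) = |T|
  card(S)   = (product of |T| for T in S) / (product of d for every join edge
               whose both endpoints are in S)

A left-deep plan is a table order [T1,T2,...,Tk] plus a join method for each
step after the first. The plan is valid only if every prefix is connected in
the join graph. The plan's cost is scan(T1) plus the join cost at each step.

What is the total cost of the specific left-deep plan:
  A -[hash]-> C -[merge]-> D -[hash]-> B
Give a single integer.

step 1: scan A: cost=300, card=300
step 2: join C via hash
    card(P join C) = 300*300/(2) = 45000
    cost = 300 + 2*300*9 + 300 = 6000
step 3: join D via merge
    card(P join D) = 45000*100/(2) = 2250000
    cost = 6000 + 45000*16 + 100*7 + 45000 + 100 = 771800
step 4: join B via hash
    card(P join B) = 2250000*80/(80) = 2250000
    cost = 771800 + 2*80*7 + 2250000 = 3022920

3022920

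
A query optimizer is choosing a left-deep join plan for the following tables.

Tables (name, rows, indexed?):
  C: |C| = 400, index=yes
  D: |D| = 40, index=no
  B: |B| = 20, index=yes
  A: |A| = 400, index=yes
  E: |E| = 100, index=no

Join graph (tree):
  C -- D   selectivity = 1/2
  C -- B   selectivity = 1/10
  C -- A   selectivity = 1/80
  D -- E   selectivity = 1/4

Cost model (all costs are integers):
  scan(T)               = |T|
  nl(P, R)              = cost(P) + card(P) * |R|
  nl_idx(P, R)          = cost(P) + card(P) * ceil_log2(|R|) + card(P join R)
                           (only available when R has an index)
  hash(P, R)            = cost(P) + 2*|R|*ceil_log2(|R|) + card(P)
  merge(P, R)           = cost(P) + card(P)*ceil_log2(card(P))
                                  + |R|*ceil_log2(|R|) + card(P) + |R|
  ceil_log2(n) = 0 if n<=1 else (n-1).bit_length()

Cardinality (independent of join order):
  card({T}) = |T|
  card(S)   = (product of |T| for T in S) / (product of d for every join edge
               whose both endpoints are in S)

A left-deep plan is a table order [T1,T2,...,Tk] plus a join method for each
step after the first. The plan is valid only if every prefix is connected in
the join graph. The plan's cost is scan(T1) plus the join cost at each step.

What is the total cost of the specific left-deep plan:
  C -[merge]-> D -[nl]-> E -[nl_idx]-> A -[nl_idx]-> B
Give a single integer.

step 1: scan C: cost=400, card=400
step 2: join D via merge
    card(P join D) = 400*40/(2) = 8000
    cost = 400 + 400*9 + 40*6 + 400 + 40 = 4680
step 3: join E via nl
    card(P join E) = 8000*100/(4) = 200000
    cost = 4680 + 8000*100 = 804680
step 4: join A via nl_idx
    card(P join A) = 200000*400/(80) = 1000000
    cost = 804680 + 200000*9 + 1000000 = 3604680
step 5: join B via nl_idx
    card(P join B) = 1000000*20/(10) = 2000000
    cost = 3604680 + 1000000*5 + 2000000 = 10604680

10604680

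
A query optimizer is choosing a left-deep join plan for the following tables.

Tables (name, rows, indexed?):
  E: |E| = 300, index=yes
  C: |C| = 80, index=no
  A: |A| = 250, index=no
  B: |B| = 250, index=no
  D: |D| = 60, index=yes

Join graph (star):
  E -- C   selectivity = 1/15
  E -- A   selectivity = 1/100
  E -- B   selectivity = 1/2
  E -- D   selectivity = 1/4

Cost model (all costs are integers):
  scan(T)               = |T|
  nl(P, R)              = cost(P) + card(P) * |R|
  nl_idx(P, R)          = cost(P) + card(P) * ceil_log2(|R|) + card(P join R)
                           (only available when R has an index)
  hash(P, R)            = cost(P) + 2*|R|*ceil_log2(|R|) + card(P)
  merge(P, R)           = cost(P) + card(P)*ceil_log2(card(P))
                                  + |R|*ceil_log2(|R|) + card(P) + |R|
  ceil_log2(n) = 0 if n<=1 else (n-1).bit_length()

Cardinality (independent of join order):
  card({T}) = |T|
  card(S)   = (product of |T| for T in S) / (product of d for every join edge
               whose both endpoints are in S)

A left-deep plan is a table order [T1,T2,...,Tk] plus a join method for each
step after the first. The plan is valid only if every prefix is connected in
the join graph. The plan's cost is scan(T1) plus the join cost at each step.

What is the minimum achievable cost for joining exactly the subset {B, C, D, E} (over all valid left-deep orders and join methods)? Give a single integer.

32040

Selinger DP over subsets of {B,C,D,E}:
  {E}: scan cost=300, card=300
  {C}: scan cost=80, card=80
  {B}: scan cost=250, card=250
  {D}: scan cost=60, card=60
  {CE}: card=1600; try (C,hash)→1720, (E,nl_idx)→2400, (E,merge)→3720, (C,merge)→3940, (E,hash)→5560, (E,nl)→24080 …(+1); best=1720 via (C,hash)
  {BE}: card=37500; try (B,hash)→4600, (E,merge)→5500, (B,merge)→5550, (E,hash)→5900, (E,nl_idx)→40000, (E,nl)→75250 …(+1); best=4600 via (B,hash)
  {DE}: card=4500; try (D,hash)→1320, (E,merge)→3480, (D,merge)→3720, (E,nl_idx)→5100, (E,hash)→5520, (D,nl_idx)→6600 …(+2); best=1320 via (D,hash)
  {BCE}: card=200000; try (B,hash)→7320, (B,merge)→23170, (C,hash)→43220, (B,nl)→401720, (C,merge)→642740, (C,nl)→3004600; best=7320 via (B,hash)
  {CDE}: card=24000; try (D,hash)→4040, (C,hash)→6940, (D,merge)→21340, (D,nl_idx)→35320, (C,merge)→64960, (D,nl)→97720 …(+1); best=4040 via (D,hash)
  {BDE}: card=562500; try (B,hash)→9820, (D,hash)→42820, (B,merge)→66570, (D,merge)→642520, (D,nl_idx)→792100, (B,nl)→1126320 …(+1); best=9820 via (B,hash)
  {BCDE}: card=3000000; try (B,hash)→32040, (D,hash)→208040, (B,merge)→390290, (C,hash)→573440, (D,merge)→3807740, (D,nl_idx)→4207320 …(+4); best=32040 via (B,hash)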